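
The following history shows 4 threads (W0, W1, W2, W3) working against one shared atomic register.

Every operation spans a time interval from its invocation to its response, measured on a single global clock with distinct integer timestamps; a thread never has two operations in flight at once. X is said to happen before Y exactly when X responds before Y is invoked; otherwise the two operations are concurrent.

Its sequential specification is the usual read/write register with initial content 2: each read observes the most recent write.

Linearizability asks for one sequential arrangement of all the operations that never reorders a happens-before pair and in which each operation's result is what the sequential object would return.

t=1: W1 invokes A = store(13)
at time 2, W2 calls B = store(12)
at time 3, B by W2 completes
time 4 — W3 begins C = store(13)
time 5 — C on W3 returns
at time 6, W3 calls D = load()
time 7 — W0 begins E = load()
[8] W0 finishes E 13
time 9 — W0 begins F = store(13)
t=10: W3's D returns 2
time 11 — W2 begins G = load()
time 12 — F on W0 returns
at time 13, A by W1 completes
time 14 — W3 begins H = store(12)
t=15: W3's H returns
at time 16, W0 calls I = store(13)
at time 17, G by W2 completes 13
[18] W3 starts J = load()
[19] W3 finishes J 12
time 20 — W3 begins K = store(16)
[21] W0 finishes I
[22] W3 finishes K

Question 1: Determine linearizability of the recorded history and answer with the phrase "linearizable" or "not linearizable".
through event 9 a valid linearization exists; event 10 (D responding at time 10) ends that
every one of the 2 real-time-consistent orders over 4 completed atomic register ops fails the sequential spec
including or dropping the 2 pending operations (A, F) in any combination fails
e.g. B, C, D, E (pending dropped): illegal at step 3, since D load() → 2 cannot apply there
e.g. B, C, E, D (pending dropped): illegal at step 4, since D load() → 2 cannot apply there

not linearizable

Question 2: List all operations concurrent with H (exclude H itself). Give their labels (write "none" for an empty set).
overlap test against H [14,15]: concurrent iff the interval meets 14..15
A [1,13]: before
B [2,3]: before
C [4,5]: before
D [6,10]: before
E [7,8]: before
F [9,12]: before
G [11,17]: concurrent
I [16,21]: after
J [18,19]: after
K [20,22]: after

G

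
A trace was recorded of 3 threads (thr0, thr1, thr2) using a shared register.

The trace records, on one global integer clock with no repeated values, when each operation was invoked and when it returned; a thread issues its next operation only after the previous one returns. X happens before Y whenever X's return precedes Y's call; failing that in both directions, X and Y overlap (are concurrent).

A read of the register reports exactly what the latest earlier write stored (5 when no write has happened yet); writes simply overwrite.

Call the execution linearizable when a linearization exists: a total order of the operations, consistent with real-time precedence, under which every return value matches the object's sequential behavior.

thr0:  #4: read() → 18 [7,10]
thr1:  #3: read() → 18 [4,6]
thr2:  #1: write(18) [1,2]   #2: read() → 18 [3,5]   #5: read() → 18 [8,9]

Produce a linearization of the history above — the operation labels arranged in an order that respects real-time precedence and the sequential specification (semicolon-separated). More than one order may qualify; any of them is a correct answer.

#1; #2; #3; #4; #5

step 1: #1 write(18) — value 18
step 2: #2 read() → 18 — value 18
step 3: #3 read() → 18 — value 18
step 4: #4 read() → 18 — value 18
step 5: #5 read() → 18 — value 18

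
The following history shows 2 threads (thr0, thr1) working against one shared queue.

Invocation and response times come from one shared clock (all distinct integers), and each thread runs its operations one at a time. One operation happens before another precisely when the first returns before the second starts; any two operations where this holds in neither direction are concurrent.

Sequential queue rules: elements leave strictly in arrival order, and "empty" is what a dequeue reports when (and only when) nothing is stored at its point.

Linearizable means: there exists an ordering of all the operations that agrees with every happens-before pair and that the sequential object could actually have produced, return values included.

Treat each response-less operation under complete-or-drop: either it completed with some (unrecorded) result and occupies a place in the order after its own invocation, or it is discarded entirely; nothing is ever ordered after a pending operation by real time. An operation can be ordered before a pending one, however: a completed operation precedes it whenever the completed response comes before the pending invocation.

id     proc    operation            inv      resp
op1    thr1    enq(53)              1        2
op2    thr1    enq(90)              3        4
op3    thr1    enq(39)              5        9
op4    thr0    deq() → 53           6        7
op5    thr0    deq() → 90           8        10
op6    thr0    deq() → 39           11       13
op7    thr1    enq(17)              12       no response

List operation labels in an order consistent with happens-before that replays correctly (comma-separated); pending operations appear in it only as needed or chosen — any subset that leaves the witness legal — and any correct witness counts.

1. op1 enq(53), leaving queue <53>
2. op2 enq(90), leaving queue <53,90>
3. op3 enq(39), leaving queue <53,90,39>
4. op4 deq() → 53, leaving queue <90,39>
5. op5 deq() → 90, leaving queue <39>
6. op6 deq() → 39, leaving queue <>

op1, op2, op3, op4, op5, op6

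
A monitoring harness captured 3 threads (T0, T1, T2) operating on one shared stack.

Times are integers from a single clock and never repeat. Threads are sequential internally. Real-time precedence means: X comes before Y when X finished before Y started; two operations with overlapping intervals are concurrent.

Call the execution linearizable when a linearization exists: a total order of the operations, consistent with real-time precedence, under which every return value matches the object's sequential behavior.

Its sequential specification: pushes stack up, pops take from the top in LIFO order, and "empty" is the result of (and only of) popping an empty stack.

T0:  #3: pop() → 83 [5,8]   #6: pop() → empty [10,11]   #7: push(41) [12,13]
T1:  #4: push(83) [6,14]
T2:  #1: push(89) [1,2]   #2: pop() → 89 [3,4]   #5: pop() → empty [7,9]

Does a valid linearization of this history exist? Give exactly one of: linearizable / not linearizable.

witness order: #1, #2, #4, #3, #5, #6, #7
1. #1 push(89), leaving stack <89>
2. #2 pop() → 89, leaving stack <>
3. #4 push(83), leaving stack <83>
4. #3 pop() → 83, leaving stack <>
5. #5 pop() → empty, leaving stack <>
6. #6 pop() → empty, leaving stack <>
7. #7 push(41), leaving stack <41>

linearizable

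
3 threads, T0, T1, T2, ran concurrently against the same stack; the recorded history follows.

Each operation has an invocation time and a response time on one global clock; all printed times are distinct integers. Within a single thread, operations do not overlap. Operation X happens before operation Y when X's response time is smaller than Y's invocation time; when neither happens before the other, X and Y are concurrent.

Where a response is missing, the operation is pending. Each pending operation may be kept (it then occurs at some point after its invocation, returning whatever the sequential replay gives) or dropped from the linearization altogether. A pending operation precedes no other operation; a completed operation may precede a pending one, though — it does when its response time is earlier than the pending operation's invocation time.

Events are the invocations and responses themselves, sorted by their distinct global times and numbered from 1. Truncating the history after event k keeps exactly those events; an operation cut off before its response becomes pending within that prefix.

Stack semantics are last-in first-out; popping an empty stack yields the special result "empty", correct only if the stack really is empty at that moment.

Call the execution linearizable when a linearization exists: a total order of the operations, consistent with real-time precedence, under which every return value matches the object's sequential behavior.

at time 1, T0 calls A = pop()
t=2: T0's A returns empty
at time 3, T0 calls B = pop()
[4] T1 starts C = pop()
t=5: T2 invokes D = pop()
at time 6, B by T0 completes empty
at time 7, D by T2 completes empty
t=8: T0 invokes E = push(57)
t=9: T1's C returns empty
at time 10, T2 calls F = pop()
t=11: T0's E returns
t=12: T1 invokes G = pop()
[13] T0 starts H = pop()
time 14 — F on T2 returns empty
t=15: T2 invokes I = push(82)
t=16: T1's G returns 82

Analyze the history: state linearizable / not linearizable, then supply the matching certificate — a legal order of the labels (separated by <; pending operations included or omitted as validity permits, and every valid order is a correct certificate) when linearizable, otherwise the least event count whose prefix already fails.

after step 1 (A pop() → empty): stack <>
after step 2 (B pop() → empty): stack <>
after step 3 (C pop() → empty): stack <>
after step 4 (D pop() → empty): stack <>
after step 5 (E push(57)): stack <57>
after step 6 (H pop() (pending, included)): stack <>
after step 7 (F pop() → empty): stack <>
after step 8 (I push(82) (pending, included)): stack <82>
after step 9 (G pop() → 82): stack <>

linearizable — witness: A < B < C < D < E < H < F < I < G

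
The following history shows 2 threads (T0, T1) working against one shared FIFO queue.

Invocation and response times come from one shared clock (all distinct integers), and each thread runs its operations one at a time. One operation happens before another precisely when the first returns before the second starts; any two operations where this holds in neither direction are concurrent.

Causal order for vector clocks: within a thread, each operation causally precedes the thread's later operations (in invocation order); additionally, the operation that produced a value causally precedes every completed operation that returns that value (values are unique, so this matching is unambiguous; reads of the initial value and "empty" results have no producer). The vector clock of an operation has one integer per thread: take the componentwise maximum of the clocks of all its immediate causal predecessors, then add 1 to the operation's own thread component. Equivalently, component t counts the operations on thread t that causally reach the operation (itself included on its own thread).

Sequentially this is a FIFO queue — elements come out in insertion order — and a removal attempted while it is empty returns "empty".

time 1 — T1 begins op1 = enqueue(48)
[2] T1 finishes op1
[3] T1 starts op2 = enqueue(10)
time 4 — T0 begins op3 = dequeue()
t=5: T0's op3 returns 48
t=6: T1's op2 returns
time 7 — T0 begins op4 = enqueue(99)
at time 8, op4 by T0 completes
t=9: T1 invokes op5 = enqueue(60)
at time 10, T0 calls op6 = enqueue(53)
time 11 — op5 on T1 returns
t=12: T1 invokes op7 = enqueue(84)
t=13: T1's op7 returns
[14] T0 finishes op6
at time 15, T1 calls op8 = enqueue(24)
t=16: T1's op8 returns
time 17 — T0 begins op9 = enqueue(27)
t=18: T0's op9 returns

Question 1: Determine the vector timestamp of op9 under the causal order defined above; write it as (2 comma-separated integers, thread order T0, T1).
no predecessors for op1 (invoked 1): T1 increments from zero → (0, 1)
merge at op2 (invoked 3): VC(op1)=(0, 1), own-thread bump on T1 → (0, 2)
merge at op3 (invoked 4): VC(op1)=(0, 1), own-thread bump on T0 → (1, 1)
merge at op5 (invoked 9): VC(op2)=(0, 2), own-thread bump on T1 → (0, 3)
merge at op4 (invoked 7): VC(op3)=(1, 1), own-thread bump on T0 → (2, 1)
merge at op7 (invoked 12): VC(op5)=(0, 3), own-thread bump on T1 → (0, 4)
merge at op6 (invoked 10): VC(op4)=(2, 1), own-thread bump on T0 → (3, 1)
merge at op8 (invoked 15): VC(op7)=(0, 4), own-thread bump on T1 → (0, 5)
merge at op9 (invoked 17): VC(op6)=(3, 1), own-thread bump on T0 → (4, 1)
target: VC(op9) = (4, 1)

(4, 1)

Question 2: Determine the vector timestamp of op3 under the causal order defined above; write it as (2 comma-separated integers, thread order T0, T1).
invoked at 1, op1 has no predecessors; its own T1 bump gives (0, 1)
op2 (invocation 3): componentwise max over VC(op1)=(0, 1), +1 at T1, giving (0, 2)
op3 (invocation 4): componentwise max over VC(op1)=(0, 1), +1 at T0, giving (1, 1)
op5 (invocation 9): componentwise max over VC(op2)=(0, 2), +1 at T1, giving (0, 3)
op4 (invocation 7): componentwise max over VC(op3)=(1, 1), +1 at T0, giving (2, 1)
op7 (invocation 12): componentwise max over VC(op5)=(0, 3), +1 at T1, giving (0, 4)
op6 (invocation 10): componentwise max over VC(op4)=(2, 1), +1 at T0, giving (3, 1)
op8 (invocation 15): componentwise max over VC(op7)=(0, 4), +1 at T1, giving (0, 5)
op9 (invocation 17): componentwise max over VC(op6)=(3, 1), +1 at T0, giving (4, 1)
target: VC(op3) = (1, 1)

(1, 1)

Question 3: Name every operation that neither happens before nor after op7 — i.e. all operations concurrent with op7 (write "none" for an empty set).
op7 runs from 12 to 13; window-overlapping ops are concurrent
op1 [1,2]: before
op2 [3,6]: before
op3 [4,5]: before
op4 [7,8]: before
op5 [9,11]: before
op6 [10,14]: concurrent
op8 [15,16]: after
op9 [17,18]: after

op6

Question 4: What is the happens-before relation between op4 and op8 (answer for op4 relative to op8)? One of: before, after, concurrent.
op4 spans [7,8], op8 spans [15,16]
resp(op4)=8 < inv(op8)=15

before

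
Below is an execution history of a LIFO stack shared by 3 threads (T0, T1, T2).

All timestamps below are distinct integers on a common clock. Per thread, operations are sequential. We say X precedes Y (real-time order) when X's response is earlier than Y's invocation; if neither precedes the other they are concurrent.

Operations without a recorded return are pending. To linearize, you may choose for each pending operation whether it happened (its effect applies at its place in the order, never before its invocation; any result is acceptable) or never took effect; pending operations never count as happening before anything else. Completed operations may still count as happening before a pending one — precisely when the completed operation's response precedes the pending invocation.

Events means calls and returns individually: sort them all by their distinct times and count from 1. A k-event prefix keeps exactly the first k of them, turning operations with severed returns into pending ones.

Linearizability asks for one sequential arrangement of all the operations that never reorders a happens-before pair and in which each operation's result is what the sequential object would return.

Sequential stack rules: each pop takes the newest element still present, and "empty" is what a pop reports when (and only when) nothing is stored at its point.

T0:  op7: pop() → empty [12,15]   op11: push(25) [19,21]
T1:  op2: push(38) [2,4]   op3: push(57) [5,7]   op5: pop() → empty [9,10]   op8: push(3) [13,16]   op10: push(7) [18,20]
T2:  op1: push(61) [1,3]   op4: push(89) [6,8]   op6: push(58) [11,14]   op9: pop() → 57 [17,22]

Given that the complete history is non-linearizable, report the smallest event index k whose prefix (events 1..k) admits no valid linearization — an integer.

10

a valid linearization of events 1..9 exists, for instance op1, op2, op3, op4:
after step 1 (op1 push(61)): stack <61>
after step 2 (op2 push(38)): stack <61,38>
after step 3 (op3 push(57)): stack <61,38,57>
after step 4 (op4 push(89)): stack <61,38,57,89>
at event 10 (op5's time-10 response) nothing linearizes any more
take op1, op2, op3, op4, op5: step 5 already fails, because op5 pop() → empty cannot occur there
take op1, op2, op4, op3, op5: step 5 already fails, because op5 pop() → empty cannot occur there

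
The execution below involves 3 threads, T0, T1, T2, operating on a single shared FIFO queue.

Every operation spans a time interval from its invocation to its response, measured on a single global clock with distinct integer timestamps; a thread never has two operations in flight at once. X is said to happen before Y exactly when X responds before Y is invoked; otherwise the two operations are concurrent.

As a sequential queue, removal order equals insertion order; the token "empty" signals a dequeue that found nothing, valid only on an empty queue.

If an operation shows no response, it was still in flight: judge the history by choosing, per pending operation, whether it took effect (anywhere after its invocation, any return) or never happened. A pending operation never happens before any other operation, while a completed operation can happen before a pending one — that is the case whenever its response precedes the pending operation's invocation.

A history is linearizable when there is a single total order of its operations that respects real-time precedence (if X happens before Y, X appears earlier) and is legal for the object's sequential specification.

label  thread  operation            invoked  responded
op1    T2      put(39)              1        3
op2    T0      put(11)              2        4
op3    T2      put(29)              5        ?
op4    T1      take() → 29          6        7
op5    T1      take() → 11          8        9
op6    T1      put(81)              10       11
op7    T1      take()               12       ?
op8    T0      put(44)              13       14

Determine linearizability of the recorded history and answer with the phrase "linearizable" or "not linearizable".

not linearizable

already the first 7 events (up to op4's response at time 7) admit no linearization; the first 6 still do
no legal order exists: 2 real-time-consistent candidates over 3 completed FIFO queue operations, all rejected
including or dropping the 1 pending operation (op3) in any combination fails
for example op1, op2, op4 (pending dropped) fails at step 3: op4 take() → 29 is not legal there
for example op2, op1, op4 (pending dropped) fails at step 3: op4 take() → 29 is not legal there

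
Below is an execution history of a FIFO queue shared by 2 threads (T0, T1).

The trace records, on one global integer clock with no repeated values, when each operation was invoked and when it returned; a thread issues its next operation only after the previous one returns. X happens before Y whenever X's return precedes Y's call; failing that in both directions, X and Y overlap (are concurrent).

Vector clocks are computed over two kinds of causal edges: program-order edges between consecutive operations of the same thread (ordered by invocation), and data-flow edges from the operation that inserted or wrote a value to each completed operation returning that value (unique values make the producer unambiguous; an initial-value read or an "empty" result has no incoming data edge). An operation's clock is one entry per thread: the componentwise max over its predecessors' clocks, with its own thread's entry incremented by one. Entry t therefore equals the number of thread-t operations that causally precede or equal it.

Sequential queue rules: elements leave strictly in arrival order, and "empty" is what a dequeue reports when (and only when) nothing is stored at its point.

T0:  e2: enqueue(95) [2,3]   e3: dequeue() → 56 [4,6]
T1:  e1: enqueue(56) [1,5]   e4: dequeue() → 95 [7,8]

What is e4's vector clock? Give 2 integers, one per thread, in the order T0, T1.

invoked at 1, e1 has no predecessors; its own T1 bump gives (0, 1)
invoked at 2, e2 has no predecessors; its own T0 bump gives (1, 0)
invoked at 7, e4 merges VC(e1)=(0, 1), VC(e2)=(1, 0) and bumps T1's slot → (1, 2)
invoked at 4, e3 merges VC(e1)=(0, 1), VC(e2)=(1, 0) and bumps T0's slot → (2, 1)
target: VC(e4) = (1, 2)

(1, 2)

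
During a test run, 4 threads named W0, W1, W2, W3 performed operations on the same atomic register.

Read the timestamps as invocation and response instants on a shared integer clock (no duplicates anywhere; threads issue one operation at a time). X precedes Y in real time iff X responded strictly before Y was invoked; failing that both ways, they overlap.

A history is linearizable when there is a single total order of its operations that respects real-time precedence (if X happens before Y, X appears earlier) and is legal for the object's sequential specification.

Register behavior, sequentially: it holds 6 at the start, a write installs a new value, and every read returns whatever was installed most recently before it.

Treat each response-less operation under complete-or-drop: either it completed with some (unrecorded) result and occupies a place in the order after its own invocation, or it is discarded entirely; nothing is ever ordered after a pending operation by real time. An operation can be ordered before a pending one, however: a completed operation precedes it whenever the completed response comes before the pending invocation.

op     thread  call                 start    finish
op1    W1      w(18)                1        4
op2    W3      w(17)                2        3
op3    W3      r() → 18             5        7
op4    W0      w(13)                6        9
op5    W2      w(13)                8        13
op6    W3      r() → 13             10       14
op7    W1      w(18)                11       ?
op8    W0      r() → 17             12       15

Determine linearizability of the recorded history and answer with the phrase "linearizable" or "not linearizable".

not linearizable

the violation lands at event 15, op8's response at time 15: events 1..14 linearize, events 1..15 do not
28 orders of the 7 completed atomic register ops respect real time; none is legal
completion choices over the 1 pending operation (op7) were checked; none helps
for example op1, op2, op3, op4, op5, op6, op8 (pending dropped) fails at step 3: op3 r() → 18 is not legal there
for example op1, op2, op3, op4, op5, op8, op6 (pending dropped) fails at step 3: op3 r() → 18 is not legal there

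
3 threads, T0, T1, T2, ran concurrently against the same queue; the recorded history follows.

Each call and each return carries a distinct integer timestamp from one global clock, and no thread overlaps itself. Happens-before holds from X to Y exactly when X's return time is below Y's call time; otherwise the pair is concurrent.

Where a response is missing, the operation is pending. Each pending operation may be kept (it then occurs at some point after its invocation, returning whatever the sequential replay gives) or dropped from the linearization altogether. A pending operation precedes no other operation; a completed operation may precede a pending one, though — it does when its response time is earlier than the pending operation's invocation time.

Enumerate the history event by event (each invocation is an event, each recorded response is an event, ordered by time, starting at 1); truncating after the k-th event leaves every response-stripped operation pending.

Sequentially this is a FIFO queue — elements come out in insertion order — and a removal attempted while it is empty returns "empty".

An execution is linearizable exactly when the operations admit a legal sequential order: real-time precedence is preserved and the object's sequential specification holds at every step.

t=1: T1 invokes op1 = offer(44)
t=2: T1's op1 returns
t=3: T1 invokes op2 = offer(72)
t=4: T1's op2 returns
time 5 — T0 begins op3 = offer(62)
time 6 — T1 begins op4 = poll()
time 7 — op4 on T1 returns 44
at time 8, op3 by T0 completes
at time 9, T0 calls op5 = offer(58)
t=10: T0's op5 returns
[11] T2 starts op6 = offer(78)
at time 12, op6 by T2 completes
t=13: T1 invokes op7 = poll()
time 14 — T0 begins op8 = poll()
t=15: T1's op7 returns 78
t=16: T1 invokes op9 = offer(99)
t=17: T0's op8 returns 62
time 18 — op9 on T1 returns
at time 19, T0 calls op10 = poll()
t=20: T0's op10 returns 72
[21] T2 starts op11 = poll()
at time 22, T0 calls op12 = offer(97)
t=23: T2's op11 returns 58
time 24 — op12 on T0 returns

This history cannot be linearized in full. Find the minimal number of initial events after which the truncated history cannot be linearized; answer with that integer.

events 1..14 are linearizable; a witness order is op1, op2, op3, op4, op5, op6:
step 1: op1 offer(44) — queue <44>
step 2: op2 offer(72) — queue <44,72>
step 3: op3 offer(62) — queue <44,72,62>
step 4: op4 poll() → 44 — queue <72,62>
step 5: op5 offer(58) — queue <72,62,58>
step 6: op6 offer(78) — queue <72,62,58,78>
include event 15 — op7 responding at 15 — and every candidate order breaks
no completion choice of the 1 pending operation (op8) rescues it — every subset was tried
e.g. op1, op2, op3, op4, op5, op6, op7 (pending dropped): illegal at step 7, since op7 poll() → 78 cannot apply there
e.g. op1, op2, op4, op3, op5, op6, op7 (pending dropped): illegal at step 7, since op7 poll() → 78 cannot apply there

15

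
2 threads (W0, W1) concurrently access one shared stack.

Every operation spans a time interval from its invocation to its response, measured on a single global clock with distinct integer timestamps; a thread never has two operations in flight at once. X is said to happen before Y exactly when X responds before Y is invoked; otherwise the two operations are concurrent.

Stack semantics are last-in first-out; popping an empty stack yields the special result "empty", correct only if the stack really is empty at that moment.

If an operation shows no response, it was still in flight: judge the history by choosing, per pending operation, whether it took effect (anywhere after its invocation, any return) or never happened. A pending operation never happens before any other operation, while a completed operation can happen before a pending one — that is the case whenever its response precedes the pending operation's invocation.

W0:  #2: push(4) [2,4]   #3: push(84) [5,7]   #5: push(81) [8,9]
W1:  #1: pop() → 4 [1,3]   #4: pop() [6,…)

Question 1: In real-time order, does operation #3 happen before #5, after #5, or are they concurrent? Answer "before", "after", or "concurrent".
before

#3 spans [5,7], #5 spans [8,9]
resp(#3)=7 < inv(#5)=8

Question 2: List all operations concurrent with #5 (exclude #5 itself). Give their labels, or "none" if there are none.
#4

#5 spans [8,9]: anything still running between times 8 and 9 counts as concurrent
#1 [1,3]: before
#2 [2,4]: before
#3 [5,7]: before
#4 [6,…): concurrent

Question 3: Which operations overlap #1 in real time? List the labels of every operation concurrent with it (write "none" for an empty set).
#2

concurrent with #1 ([1,3]): every op whose interval crosses 1..3
#2 [2,4]: concurrent
#3 [5,7]: after
#4 [6,…): after
#5 [8,9]: after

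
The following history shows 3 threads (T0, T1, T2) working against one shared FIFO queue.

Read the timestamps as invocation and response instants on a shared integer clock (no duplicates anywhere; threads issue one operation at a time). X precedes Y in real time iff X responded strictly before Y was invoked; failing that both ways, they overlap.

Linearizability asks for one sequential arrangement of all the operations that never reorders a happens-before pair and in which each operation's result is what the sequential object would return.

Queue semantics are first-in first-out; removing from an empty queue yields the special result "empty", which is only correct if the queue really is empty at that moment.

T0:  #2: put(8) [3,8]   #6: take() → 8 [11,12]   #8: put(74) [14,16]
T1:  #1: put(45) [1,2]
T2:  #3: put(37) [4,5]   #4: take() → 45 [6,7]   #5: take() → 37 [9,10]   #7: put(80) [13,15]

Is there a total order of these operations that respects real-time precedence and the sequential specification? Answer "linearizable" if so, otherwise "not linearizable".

witness order: #1, #3, #2, #4, #5, #6, #7, #8
step 1: #1 put(45) — queue <45>
step 2: #3 put(37) — queue <45,37>
step 3: #2 put(8) — queue <45,37,8>
step 4: #4 take() → 45 — queue <37,8>
step 5: #5 take() → 37 — queue <8>
step 6: #6 take() → 8 — queue <>
step 7: #7 put(80) — queue <80>
step 8: #8 put(74) — queue <80,74>

linearizable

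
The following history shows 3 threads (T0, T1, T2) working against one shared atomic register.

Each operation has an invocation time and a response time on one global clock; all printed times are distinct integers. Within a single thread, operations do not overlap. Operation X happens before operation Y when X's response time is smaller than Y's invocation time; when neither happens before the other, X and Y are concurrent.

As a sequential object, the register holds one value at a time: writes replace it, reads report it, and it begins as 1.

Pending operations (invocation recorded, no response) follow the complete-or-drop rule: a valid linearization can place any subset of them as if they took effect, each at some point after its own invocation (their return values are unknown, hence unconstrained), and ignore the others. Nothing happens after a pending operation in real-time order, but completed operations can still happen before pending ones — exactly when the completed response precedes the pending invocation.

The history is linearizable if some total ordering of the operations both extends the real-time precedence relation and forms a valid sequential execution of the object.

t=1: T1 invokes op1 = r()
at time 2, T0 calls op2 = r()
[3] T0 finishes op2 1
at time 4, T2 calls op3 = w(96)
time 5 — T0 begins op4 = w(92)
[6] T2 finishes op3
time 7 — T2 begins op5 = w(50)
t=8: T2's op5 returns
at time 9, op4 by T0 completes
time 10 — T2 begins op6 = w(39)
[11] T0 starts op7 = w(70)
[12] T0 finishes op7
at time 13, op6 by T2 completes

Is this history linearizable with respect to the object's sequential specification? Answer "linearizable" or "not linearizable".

a witness: op1, op2, op3, op4, op5, op6, op7
step 1: op1 r() (pending, included) — value 1
step 2: op2 r() → 1 — value 1
step 3: op3 w(96) — value 96
step 4: op4 w(92) — value 92
step 5: op5 w(50) — value 50
step 6: op6 w(39) — value 39
step 7: op7 w(70) — value 70

linearizable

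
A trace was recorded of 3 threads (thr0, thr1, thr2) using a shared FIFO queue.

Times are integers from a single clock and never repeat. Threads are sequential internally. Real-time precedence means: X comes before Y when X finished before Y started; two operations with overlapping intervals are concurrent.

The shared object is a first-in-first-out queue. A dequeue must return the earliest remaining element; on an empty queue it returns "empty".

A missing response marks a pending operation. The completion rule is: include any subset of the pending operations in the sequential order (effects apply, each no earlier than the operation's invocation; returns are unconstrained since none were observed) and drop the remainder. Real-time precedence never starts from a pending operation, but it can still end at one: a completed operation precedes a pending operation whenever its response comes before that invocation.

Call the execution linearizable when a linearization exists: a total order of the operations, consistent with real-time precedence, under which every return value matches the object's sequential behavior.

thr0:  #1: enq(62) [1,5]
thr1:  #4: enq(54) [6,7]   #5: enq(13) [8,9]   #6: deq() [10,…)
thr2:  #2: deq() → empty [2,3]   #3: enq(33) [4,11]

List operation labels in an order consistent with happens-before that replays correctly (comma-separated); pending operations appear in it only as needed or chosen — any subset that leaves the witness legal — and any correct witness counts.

step 1: #2 deq() → empty — queue <>
step 2: #1 enq(62) — queue <62>
step 3: #3 enq(33) — queue <62,33>
step 4: #4 enq(54) — queue <62,33,54>
step 5: #5 enq(13) — queue <62,33,54,13>

#2, #1, #3, #4, #5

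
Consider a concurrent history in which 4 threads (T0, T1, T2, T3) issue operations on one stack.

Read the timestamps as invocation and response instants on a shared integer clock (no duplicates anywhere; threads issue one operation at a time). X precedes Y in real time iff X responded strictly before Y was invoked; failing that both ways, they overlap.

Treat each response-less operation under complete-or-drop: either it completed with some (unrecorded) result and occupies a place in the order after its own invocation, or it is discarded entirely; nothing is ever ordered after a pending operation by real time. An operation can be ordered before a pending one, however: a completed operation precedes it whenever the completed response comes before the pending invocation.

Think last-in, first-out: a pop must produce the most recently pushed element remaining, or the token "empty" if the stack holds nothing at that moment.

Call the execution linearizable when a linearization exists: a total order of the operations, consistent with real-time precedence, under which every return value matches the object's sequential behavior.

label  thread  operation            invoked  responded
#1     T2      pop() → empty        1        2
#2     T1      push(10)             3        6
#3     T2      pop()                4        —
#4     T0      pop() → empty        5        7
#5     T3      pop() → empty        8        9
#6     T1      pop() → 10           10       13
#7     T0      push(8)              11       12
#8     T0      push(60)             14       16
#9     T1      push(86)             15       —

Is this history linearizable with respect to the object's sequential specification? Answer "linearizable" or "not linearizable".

the violation lands at event 13, #6's response at time 13: events 1..12 linearize, events 1..13 do not
real-time-consistent orders of the 6 completed operations: 4 — all fail the stack replay
including or dropping the 1 pending operation (#3) in any combination fails
for example #1, #2, #4, #5, #6, #7 (pending dropped) fails at step 3: #4 pop() → empty is not legal there
for example #1, #2, #4, #5, #7, #6 (pending dropped) fails at step 3: #4 pop() → empty is not legal there

not linearizable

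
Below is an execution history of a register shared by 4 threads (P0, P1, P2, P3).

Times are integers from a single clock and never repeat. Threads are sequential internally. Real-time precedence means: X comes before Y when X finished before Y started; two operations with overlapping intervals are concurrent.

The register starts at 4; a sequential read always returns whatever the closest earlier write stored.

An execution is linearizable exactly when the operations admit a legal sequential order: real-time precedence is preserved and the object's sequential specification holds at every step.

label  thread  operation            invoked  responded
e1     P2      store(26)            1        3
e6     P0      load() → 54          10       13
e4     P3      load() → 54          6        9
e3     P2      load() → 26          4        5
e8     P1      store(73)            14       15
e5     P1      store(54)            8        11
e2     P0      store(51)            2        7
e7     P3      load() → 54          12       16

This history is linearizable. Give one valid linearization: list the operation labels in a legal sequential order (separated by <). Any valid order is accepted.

e1 < e3 < e2 < e5 < e4 < e6 < e7 < e8

step 1: e1 store(26) — value 26
step 2: e3 load() → 26 — value 26
step 3: e2 store(51) — value 51
step 4: e5 store(54) — value 54
step 5: e4 load() → 54 — value 54
step 6: e6 load() → 54 — value 54
step 7: e7 load() → 54 — value 54
step 8: e8 store(73) — value 73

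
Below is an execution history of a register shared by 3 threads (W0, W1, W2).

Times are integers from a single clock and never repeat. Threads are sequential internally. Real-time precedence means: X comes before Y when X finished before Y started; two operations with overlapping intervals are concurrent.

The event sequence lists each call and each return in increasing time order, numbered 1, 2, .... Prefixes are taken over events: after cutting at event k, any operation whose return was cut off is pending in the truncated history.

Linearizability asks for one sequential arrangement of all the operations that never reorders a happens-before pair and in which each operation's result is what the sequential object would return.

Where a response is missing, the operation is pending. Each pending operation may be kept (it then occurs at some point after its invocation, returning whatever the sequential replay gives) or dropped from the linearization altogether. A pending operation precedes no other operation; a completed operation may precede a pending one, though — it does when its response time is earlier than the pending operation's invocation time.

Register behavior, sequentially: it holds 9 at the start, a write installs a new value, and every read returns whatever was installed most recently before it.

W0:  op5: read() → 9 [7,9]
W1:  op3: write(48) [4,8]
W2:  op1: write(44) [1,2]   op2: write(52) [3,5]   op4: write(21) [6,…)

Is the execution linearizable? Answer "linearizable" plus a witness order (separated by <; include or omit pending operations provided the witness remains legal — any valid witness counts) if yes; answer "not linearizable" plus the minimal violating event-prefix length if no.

cut after 8 events: linearizable; cut after 9 events (op5 responds, time 9): not linearizable
no legal order exists: 3 real-time-consistent candidates over 4 completed register operations, all rejected
every completion of the 1 pending operation (op4) was checked; none linearizes
e.g. op1, op2, op3, op5 (pending dropped): illegal at step 4, since op5 read() → 9 cannot apply there
e.g. op1, op2, op5, op3 (pending dropped): illegal at step 3, since op5 read() → 9 cannot apply there

not linearizable — minimal violating prefix: 9 events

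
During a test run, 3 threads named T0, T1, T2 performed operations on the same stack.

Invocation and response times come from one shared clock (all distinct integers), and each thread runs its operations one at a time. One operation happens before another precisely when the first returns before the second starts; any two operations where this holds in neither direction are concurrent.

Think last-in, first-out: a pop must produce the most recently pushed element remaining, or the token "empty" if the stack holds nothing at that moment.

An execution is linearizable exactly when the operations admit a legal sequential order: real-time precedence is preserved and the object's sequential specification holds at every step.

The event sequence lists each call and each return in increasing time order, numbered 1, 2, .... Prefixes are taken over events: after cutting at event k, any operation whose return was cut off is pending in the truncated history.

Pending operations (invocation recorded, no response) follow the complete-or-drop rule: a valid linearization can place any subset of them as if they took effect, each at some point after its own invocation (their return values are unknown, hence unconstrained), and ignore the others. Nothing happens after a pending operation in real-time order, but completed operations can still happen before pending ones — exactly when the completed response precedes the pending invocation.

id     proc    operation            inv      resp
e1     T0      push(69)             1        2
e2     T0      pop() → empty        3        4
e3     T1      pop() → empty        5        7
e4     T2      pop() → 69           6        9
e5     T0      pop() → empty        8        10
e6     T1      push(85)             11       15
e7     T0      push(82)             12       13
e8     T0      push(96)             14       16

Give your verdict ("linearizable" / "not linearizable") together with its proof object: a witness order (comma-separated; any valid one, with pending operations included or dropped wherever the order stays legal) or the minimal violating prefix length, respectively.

not linearizable — minimal violating prefix: 4 events

the violation lands at event 4, e2's response at time 4: events 1..3 linearize, events 1..4 do not
exhaustive check: the 2 completed stack ops admit one real-time order; illegal
for example e1, e2 fails at step 2: e2 pop() → empty is not legal there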